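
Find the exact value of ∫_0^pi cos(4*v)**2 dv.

Use the identity cos^2(4*v) = (1 + cos(8*v))/2.
An antiderivative is F(v) = v/2 + sin(8*v)/16.
Then F(pi) - F(0) = (pi/2) - (0) = pi/2.

pi/2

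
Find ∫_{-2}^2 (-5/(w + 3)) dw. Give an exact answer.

An antiderivative is F(w) = -5*log(w + 3).
Then F(2) - F(-2) = (-5*log(5)) - (0) = -5*log(5).

-5*log(5)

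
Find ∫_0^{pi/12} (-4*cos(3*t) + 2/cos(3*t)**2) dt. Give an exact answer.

2/3 - 2*sqrt(2)/3

An antiderivative is F(t) = -4*sin(3*t)/3 + 2*tan(3*t)/3.
Then F(pi/12) - F(0) = (2/3 - 2*sqrt(2)/3) - (0) = 2/3 - 2*sqrt(2)/3.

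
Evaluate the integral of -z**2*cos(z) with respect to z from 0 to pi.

Integrate by parts twice (u = z^2, dv = -cos(z) dz).
An antiderivative is F(z) = -z**2*sin(z) - 2*z*cos(z) + 2*sin(z).
Then F(pi) - F(0) = (2*pi) - (0) = 2*pi.

2*pi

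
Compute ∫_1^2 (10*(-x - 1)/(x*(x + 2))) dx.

Factor the denominator: x**2 + 2*x = (x + 2)x.
Partial fractions: 10*(-x - 1)/(x*(x + 2)) = -5/(x + 2) - 5/x.
An antiderivative is F(x) = -5*log(x) - 5*log(x + 2).
Then F(2) - F(1) = (-15*log(2)) - (-5*log(3)) = -15*log(2) + 5*log(3).

-15*log(2) + 5*log(3)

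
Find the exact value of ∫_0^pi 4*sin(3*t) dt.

An antiderivative is F(t) = -4*cos(3*t)/3.
Then F(pi) - F(0) = (4/3) - (-4/3) = 8/3.

8/3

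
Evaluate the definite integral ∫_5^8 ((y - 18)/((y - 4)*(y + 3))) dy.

-13*log(2) + 3*log(11)

Factor the denominator: y**2 - y - 12 = (y + 3)(y - 4).
Partial fractions: (y - 18)/((y - 4)*(y + 3)) = 3/(y + 3) - 2/(y - 4).
An antiderivative is F(y) = -2*log(y - 4) + 3*log(y + 3).
Then F(8) - F(5) = (-4*log(2) + 3*log(11)) - (9*log(2)) = -13*log(2) + 3*log(11).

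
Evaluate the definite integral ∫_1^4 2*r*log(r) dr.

Integrate by parts once (u = ln r, dv = 2*r dr).
An antiderivative is F(r) = r**2*(2*log(r) - 1)/2.
Then F(4) - F(1) = (-8 + 32*log(2)) - (-1/2) = -15/2 + 32*log(2).

-15/2 + 32*log(2)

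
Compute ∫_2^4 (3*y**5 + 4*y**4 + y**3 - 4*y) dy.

14228/5

By the power rule, an antiderivative is F(y) = y**6/2 + 4*y**5/5 + y**4/4 - 2*y**2.
Then F(4) - F(2) = (14496/5) - (268/5) = 14228/5.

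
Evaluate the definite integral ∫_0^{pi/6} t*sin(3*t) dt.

Integrate by parts once (u = t, dv = sin(3*t) dt).
An antiderivative is F(t) = -t*cos(3*t)/3 + sin(3*t)/9.
Then F(pi/6) - F(0) = (1/9) - (0) = 1/9.

1/9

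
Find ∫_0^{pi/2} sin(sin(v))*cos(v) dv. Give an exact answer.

Let u = sin(v), so du = cos(v) dv. When v = 0, u = 0; when v = pi/2, u = 1.
The integral becomes ∫ sin(u) du from 0 to 1, with antiderivative -cos(u).
Back in v: F(v) = -cos(sin(v)).
Then F(pi/2) - F(0) = (-cos(1)) - (-1) = 1 - cos(1).

1 - cos(1)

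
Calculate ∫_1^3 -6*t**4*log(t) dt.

1452/25 - 1458*log(3)/5

Integrate by parts once (u = ln t, dv = -6*t**4 dt).
An antiderivative is F(t) = -6*t**5*(5*log(t) - 1)/25.
Then F(3) - F(1) = (1458/25 - 1458*log(3)/5) - (6/25) = 1452/25 - 1458*log(3)/5.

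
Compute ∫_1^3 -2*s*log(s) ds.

Integrate by parts once (u = ln s, dv = -2*s ds).
An antiderivative is F(s) = -s**2*(2*log(s) - 1)/2.
Then F(3) - F(1) = (9/2 - 9*log(3)) - (1/2) = 4 - 9*log(3).

4 - 9*log(3)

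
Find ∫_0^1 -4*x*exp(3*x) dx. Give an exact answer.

-8*exp(3)/9 - 4/9

Integrate by parts once (u = x, dv = -4*exp(3*x) dx).
An antiderivative is F(x) = (-12*x + 4)*exp(3*x)/9.
Then F(1) - F(0) = (-8*exp(3)/9) - (4/9) = -8*exp(3)/9 - 4/9.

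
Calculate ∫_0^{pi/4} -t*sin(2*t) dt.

-1/4

Integrate by parts once (u = t, dv = -sin(2*t) dt).
An antiderivative is F(t) = t*cos(2*t)/2 - sin(2*t)/4.
Then F(pi/4) - F(0) = (-1/4) - (0) = -1/4.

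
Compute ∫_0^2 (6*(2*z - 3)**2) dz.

Let u = 2*z - 3, so du = 2 dz. When z = 0, u = -3; when z = 2, u = 1.
The integral becomes 3·∫ u**2 du from -3 to 1, with antiderivative u**3.
Back in z: F(z) = (2*z - 3)**3.
Then F(2) - F(0) = (1) - (-27) = 28.

28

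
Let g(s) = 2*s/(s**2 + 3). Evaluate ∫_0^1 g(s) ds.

log(4/3)

Let u = s**2 + 3, so du = 2*s ds. When s = 0, u = 3; when s = 1, u = 4.
The integral becomes ∫ 1/u du from 3 to 4, with antiderivative log(u).
Back in s: F(s) = log(s**2 + 3).
Then F(1) - F(0) = (log(4)) - (log(3)) = log(4/3).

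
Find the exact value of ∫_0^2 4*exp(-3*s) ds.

An antiderivative is F(s) = -4*exp(-3*s)/3.
Then F(2) - F(0) = (-4*exp(-6)/3) - (-4/3) = 4/3 - 4*exp(-6)/3.

4/3 - 4*exp(-6)/3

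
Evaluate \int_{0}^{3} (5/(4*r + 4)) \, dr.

An antiderivative is F(r) = 5*log(4*r + 4)/4.
Then F(3) - F(0) = (log(32)) - (5*log(2)/2) = 5*log(2)/2.

5*log(2)/2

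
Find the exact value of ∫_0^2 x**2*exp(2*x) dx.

-1/4 + 5*exp(4)/4

Integrate by parts twice (u = x^2, dv = exp(2*x) dx).
An antiderivative is F(x) = (2*x**2 - 2*x + 1)*exp(2*x)/4.
Then F(2) - F(0) = (5*exp(4)/4) - (1/4) = -1/4 + 5*exp(4)/4.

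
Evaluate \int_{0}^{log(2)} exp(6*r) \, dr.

21/2

Let u = exp(r), so du = exp(r) dr. When r = 0, u = 1; when r = log(2), u = 2.
The integral becomes ∫ u**5 du from 1 to 2, with antiderivative u**6/6.
Back in r: F(r) = exp(6*r)/6.
Then F(log(2)) - F(0) = (32/3) - (1/6) = 21/2.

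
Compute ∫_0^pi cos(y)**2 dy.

pi/2

Use the identity cos^2(y) = (1 + cos(2*y))/2.
An antiderivative is F(y) = y/2 + sin(2*y)/4.
Then F(pi) - F(0) = (pi/2) - (0) = pi/2.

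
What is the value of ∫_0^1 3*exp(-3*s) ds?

1 - exp(-3)

An antiderivative is F(s) = -exp(-3*s).
Then F(1) - F(0) = (-exp(-3)) - (-1) = 1 - exp(-3).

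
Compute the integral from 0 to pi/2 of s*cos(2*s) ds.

Integrate by parts once (u = s, dv = cos(2*s) ds).
An antiderivative is F(s) = s*sin(2*s)/2 + cos(2*s)/4.
Then F(pi/2) - F(0) = (-1/4) - (1/4) = -1/2.

-1/2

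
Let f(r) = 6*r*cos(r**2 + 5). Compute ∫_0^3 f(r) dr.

Let u = r**2 + 5, so du = 2*r dr. When r = 0, u = 5; when r = 3, u = 14.
The integral becomes 3·∫ cos(u) du from 5 to 14, with antiderivative 3*sin(u).
Back in r: F(r) = 3*sin(r**2 + 5).
Then F(3) - F(0) = (3*sin(14)) - (3*sin(5)) = -3*sin(5) + 3*sin(14).

-3*sin(5) + 3*sin(14)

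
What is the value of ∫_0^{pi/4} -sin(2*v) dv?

An antiderivative is F(v) = cos(2*v)/2.
Then F(pi/4) - F(0) = (0) - (1/2) = -1/2.

-1/2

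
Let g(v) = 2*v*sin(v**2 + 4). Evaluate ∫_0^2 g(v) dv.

cos(4) - cos(8)

Let u = v**2 + 4, so du = 2*v dv. When v = 0, u = 4; when v = 2, u = 8.
The integral becomes ∫ sin(u) du from 4 to 8, with antiderivative -cos(u).
Back in v: F(v) = -cos(v**2 + 4).
Then F(2) - F(0) = (-cos(8)) - (-cos(4)) = cos(4) - cos(8).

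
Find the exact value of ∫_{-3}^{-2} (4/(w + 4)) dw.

log(16)

An antiderivative is F(w) = 4*log(w + 4).
Then F(-2) - F(-3) = (log(16)) - (0) = log(16).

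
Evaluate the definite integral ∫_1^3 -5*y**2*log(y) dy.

Integrate by parts once (u = ln y, dv = -5*y**2 dy).
An antiderivative is F(y) = -5*y**3*(3*log(y) - 1)/9.
Then F(3) - F(1) = (15 - 45*log(3)) - (5/9) = 130/9 - 45*log(3).

130/9 - 45*log(3)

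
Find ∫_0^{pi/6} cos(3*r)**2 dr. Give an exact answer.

pi/12

Use the identity cos^2(3*r) = (1 + cos(6*r))/2.
An antiderivative is F(r) = r/2 + sin(6*r)/12.
Then F(pi/6) - F(0) = (pi/12) - (0) = pi/12.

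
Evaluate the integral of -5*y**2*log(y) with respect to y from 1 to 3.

130/9 - 45*log(3)

Integrate by parts once (u = ln y, dv = -5*y**2 dy).
An antiderivative is F(y) = -5*y**3*(3*log(y) - 1)/9.
Then F(3) - F(1) = (15 - 45*log(3)) - (5/9) = 130/9 - 45*log(3).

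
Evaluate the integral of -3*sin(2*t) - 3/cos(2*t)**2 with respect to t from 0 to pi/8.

-3 + 3*sqrt(2)/4

An antiderivative is F(t) = 3*cos(2*t)/2 - 3*tan(2*t)/2.
Then F(pi/8) - F(0) = (-3/2 + 3*sqrt(2)/4) - (3/2) = -3 + 3*sqrt(2)/4.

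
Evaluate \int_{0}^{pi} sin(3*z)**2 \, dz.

pi/2

Use the identity sin^2(3*z) = (1 - cos(6*z))/2.
An antiderivative is F(z) = z/2 - sin(6*z)/12.
Then F(pi) - F(0) = (pi/2) - (0) = pi/2.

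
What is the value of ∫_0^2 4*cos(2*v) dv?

Let u = 2*v, so du = 2 dv. When v = 0, u = 0; when v = 2, u = 4.
The integral becomes 2·∫ cos(u) du from 0 to 4, with antiderivative 2*sin(u).
Back in v: F(v) = 2*sin(2*v).
Then F(2) - F(0) = (2*sin(4)) - (0) = 2*sin(4).

2*sin(4)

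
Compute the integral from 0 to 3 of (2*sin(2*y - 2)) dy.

Let u = 2*y - 2, so du = 2 dy. When y = 0, u = -2; when y = 3, u = 4.
The integral becomes ∫ sin(u) du from -2 to 4, with antiderivative -cos(u).
Back in y: F(y) = -cos(2*y - 2).
Then F(3) - F(0) = (-cos(4)) - (-cos(2)) = cos(2) - cos(4).

cos(2) - cos(4)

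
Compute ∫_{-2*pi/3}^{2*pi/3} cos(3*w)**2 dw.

2*pi/3

Use the identity cos^2(3*w) = (1 + cos(6*w))/2.
An antiderivative is F(w) = w/2 + sin(6*w)/12.
Then F(2*pi/3) - F(-2*pi/3) = (pi/3) - (-pi/3) = 2*pi/3.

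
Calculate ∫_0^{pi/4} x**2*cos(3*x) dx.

Integrate by parts twice (u = x^2, dv = cos(3*x) dx).
An antiderivative is F(x) = x**2*sin(3*x)/3 + 2*x*cos(3*x)/9 - 2*sin(3*x)/27.
Then F(pi/4) - F(0) = (sqrt(2)*(-24*pi - 32 + 9*pi**2)/864) - (0) = sqrt(2)*(-24*pi - 32 + 9*pi**2)/864.

sqrt(2)*(-24*pi - 32 + 9*pi**2)/864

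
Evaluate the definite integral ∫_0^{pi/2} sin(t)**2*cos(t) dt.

1/3

Let u = sin(t), so du = cos(t) dt. When t = 0, u = 0; when t = pi/2, u = 1.
The integral becomes ∫ u**2 du from 0 to 1, with antiderivative u**3/3.
Back in t: F(t) = sin(t)**3/3.
Then F(pi/2) - F(0) = (1/3) - (0) = 1/3.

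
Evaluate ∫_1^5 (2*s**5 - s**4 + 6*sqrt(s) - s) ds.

20*sqrt(5) + 22836/5

By the power rule, an antiderivative is F(s) = s**6/3 - s**5/5 + 4*s**(3/2) - s**2/2.
Then F(5) - F(1) = (20*sqrt(5) + 27425/6) - (109/30) = 20*sqrt(5) + 22836/5.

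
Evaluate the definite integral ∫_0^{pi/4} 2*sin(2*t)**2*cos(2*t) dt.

Let u = sin(2*t), so du = 2*cos(2*t) dt. When t = 0, u = 0; when t = pi/4, u = 1.
The integral becomes ∫ u**2 du from 0 to 1, with antiderivative u**3/3.
Back in t: F(t) = sin(2*t)**3/3.
Then F(pi/4) - F(0) = (1/3) - (0) = 1/3.

1/3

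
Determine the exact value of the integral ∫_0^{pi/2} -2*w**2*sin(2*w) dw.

Integrate by parts twice (u = w^2, dv = -2*sin(2*w) dw).
An antiderivative is F(w) = w**2*cos(2*w) - w*sin(2*w) - cos(2*w)/2.
Then F(pi/2) - F(0) = (1/2 - pi**2/4) - (-1/2) = 1 - pi**2/4.

1 - pi**2/4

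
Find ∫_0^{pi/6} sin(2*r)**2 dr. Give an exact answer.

Use the identity sin^2(2*r) = (1 - cos(4*r))/2.
An antiderivative is F(r) = r/2 - sin(4*r)/8.
Then F(pi/6) - F(0) = (-sqrt(3)/16 + pi/12) - (0) = -sqrt(3)/16 + pi/12.

-sqrt(3)/16 + pi/12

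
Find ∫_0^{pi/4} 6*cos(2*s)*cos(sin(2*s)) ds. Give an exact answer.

3*sin(1)

Let u = sin(2*s), so du = 2*cos(2*s) ds. When s = 0, u = 0; when s = pi/4, u = 1.
The integral becomes 3·∫ cos(u) du from 0 to 1, with antiderivative 3*sin(u).
Back in s: F(s) = 3*sin(sin(2*s)).
Then F(pi/4) - F(0) = (3*sin(1)) - (0) = 3*sin(1).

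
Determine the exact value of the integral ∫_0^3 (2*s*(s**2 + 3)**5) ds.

Let u = s**2 + 3, so du = 2*s ds. When s = 0, u = 3; when s = 3, u = 12.
The integral becomes ∫ u**5 du from 3 to 12, with antiderivative u**6/6.
Back in s: F(s) = (s**2 + 3)**6/6.
Then F(3) - F(0) = (497664) - (243/2) = 995085/2.

995085/2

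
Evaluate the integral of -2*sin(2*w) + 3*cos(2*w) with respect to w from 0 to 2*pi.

0

An antiderivative is F(w) = 3*sin(2*w)/2 + cos(2*w).
Then F(2*pi) - F(0) = (1) - (1) = 0.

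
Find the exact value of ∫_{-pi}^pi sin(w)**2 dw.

pi

Use the identity sin^2(w) = (1 - cos(2*w))/2.
An antiderivative is F(w) = w/2 - sin(2*w)/4.
Then F(pi) - F(-pi) = (pi/2) - (-pi/2) = pi.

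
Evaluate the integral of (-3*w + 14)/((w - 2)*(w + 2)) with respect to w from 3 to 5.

Factor the denominator: w**2 - 4 = (w + 2)(w - 2).
Partial fractions: (-3*w + 14)/((w - 2)*(w + 2)) = -5/(w + 2) + 2/(w - 2).
An antiderivative is F(w) = 2*log(w - 2) - 5*log(w + 2).
Then F(5) - F(3) = (-5*log(7) + 2*log(3)) - (-5*log(5)) = -5*log(7) + 2*log(3) + 5*log(5).

-5*log(7) + 2*log(3) + 5*log(5)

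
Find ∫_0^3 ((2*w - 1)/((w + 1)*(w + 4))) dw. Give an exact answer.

-8*log(2) + 3*log(7)

Factor the denominator: w**2 + 5*w + 4 = (w + 4)(w + 1).
Partial fractions: (2*w - 1)/((w + 1)*(w + 4)) = 3/(w + 4) - 1/(w + 1).
An antiderivative is F(w) = -log(w + 1) + 3*log(w + 4).
Then F(3) - F(0) = (-2*log(2) + 3*log(7)) - (log(64)) = -8*log(2) + 3*log(7).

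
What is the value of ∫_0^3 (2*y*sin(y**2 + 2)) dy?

cos(2) - cos(11)

Let u = y**2 + 2, so du = 2*y dy. When y = 0, u = 2; when y = 3, u = 11.
The integral becomes ∫ sin(u) du from 2 to 11, with antiderivative -cos(u).
Back in y: F(y) = -cos(y**2 + 2).
Then F(3) - F(0) = (-cos(11)) - (-cos(2)) = cos(2) - cos(11).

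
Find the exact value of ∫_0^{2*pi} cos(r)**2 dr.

Use the identity cos^2(r) = (1 + cos(2*r))/2.
An antiderivative is F(r) = r/2 + sin(2*r)/4.
Then F(2*pi) - F(0) = (pi) - (0) = pi.

pi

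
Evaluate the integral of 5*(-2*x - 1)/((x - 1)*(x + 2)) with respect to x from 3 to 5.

-5*log(7) - 5*log(2) + 5*log(5)

Factor the denominator: x**2 + x - 2 = (x + 2)(x - 1).
Partial fractions: 5*(-2*x - 1)/((x - 1)*(x + 2)) = -5/(x + 2) - 5/(x - 1).
An antiderivative is F(x) = -5*log(x - 1) - 5*log(x + 2).
Then F(5) - F(3) = (-5*log(7) - 10*log(2)) - (-5*log(5) - 5*log(2)) = -5*log(7) - 5*log(2) + 5*log(5).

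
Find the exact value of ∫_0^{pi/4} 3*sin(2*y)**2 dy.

3*pi/8

Use the identity sin^2(2*y) = (1 - cos(4*y))/2.
An antiderivative is F(y) = 3*y/2 - 3*sin(4*y)/8.
Then F(pi/4) - F(0) = (3*pi/8) - (0) = 3*pi/8.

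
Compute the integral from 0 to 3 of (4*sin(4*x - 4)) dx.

Let u = 4*x - 4, so du = 4 dx. When x = 0, u = -4; when x = 3, u = 8.
The integral becomes ∫ sin(u) du from -4 to 8, with antiderivative -cos(u).
Back in x: F(x) = -cos(4*x - 4).
Then F(3) - F(0) = (-cos(8)) - (-cos(4)) = cos(4) - cos(8).

cos(4) - cos(8)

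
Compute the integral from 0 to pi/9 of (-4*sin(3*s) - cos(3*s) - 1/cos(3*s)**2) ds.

An antiderivative is F(s) = -sin(3*s)/3 + 4*cos(3*s)/3 - tan(3*s)/3.
Then F(pi/9) - F(0) = (2/3 - sqrt(3)/2) - (4/3) = -sqrt(3)/2 - 2/3.

-sqrt(3)/2 - 2/3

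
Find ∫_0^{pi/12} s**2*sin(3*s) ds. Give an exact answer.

Integrate by parts twice (u = s^2, dv = sin(3*s) ds).
An antiderivative is F(s) = -s**2*cos(3*s)/3 + 2*s*sin(3*s)/9 + 2*cos(3*s)/27.
Then F(pi/12) - F(0) = (sqrt(2)*(-pi**2 + 8*pi + 32)/864) - (2/27) = -2/27 - sqrt(2)*pi**2/864 + sqrt(2)*pi/108 + sqrt(2)/27.

-2/27 - sqrt(2)*pi**2/864 + sqrt(2)*pi/108 + sqrt(2)/27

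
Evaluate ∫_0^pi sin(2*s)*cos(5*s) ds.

Use the identity sin(2*s)cos(5*s) = [sin(7*s) + sin(-3*s)]/2.
An antiderivative is F(s) = cos(3*s)/6 - cos(7*s)/14.
Then F(pi) - F(0) = (-2/21) - (2/21) = -4/21.

-4/21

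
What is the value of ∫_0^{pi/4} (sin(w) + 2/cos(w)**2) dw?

An antiderivative is F(w) = -cos(w) + 2*tan(w).
Then F(pi/4) - F(0) = (2 - sqrt(2)/2) - (-1) = 3 - sqrt(2)/2.

3 - sqrt(2)/2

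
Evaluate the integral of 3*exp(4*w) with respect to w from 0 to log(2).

45/4

Let u = exp(w), so du = exp(w) dw. When w = 0, u = 1; when w = log(2), u = 2.
The integral becomes 3·∫ u**3 du from 1 to 2, with antiderivative 3*u**4/4.
Back in w: F(w) = 3*exp(4*w)/4.
Then F(log(2)) - F(0) = (12) - (3/4) = 45/4.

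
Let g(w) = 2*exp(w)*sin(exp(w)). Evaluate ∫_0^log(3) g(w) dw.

Let u = exp(w), so du = exp(w) dw. When w = 0, u = 1; when w = log(3), u = 3.
The integral becomes 2·∫ sin(u) du from 1 to 3, with antiderivative -2*cos(u).
Back in w: F(w) = -2*cos(exp(w)).
Then F(log(3)) - F(0) = (-2*cos(3)) - (-2*cos(1)) = 2*cos(1) - 2*cos(3).

2*cos(1) - 2*cos(3)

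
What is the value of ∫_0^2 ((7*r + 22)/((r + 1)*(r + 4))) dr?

Factor the denominator: r**2 + 5*r + 4 = (r + 4)(r + 1).
Partial fractions: (7*r + 22)/((r + 1)*(r + 4)) = 2/(r + 4) + 5/(r + 1).
An antiderivative is F(r) = 5*log(r + 1) + 2*log(r + 4).
Then F(2) - F(0) = (2*log(2) + 7*log(3)) - (log(16)) = -2*log(2) + 7*log(3).

-2*log(2) + 7*log(3)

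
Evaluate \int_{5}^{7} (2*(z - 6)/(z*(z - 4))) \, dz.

Factor the denominator: z**2 - 4*z = z(z - 4).
Partial fractions: 2*(z - 6)/(z*(z - 4)) = 3/z - 1/(z - 4).
An antiderivative is F(z) = 3*log(z) - log(z - 4).
Then F(7) - F(5) = (-log(3) + 3*log(7)) - (3*log(5)) = -3*log(5) - log(3) + 3*log(7).

-3*log(5) - log(3) + 3*log(7)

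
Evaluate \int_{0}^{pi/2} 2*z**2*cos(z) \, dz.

Integrate by parts twice (u = z^2, dv = 2*cos(z) dz).
An antiderivative is F(z) = 2*z**2*sin(z) + 4*z*cos(z) - 4*sin(z).
Then F(pi/2) - F(0) = (-4 + pi**2/2) - (0) = -4 + pi**2/2.

-4 + pi**2/2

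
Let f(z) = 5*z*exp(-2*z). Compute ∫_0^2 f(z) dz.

5/4 - 25*exp(-4)/4

Integrate by parts once (u = z, dv = 5*exp(-2*z) dz).
An antiderivative is F(z) = (-10*z - 5)*exp(-2*z)/4.
Then F(2) - F(0) = (-25*exp(-4)/4) - (-5/4) = 5/4 - 25*exp(-4)/4.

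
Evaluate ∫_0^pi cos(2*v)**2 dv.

pi/2

Use the identity cos^2(2*v) = (1 + cos(4*v))/2.
An antiderivative is F(v) = v/2 + sin(4*v)/8.
Then F(pi) - F(0) = (pi/2) - (0) = pi/2.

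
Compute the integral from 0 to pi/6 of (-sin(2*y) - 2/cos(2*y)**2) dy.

An antiderivative is F(y) = cos(2*y)/2 - tan(2*y).
Then F(pi/6) - F(0) = (1/4 - sqrt(3)) - (1/2) = -sqrt(3) - 1/4.

-sqrt(3) - 1/4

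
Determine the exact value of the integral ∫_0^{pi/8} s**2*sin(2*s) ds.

-1/4 - sqrt(2)*pi**2/256 + sqrt(2)*pi/32 + sqrt(2)/8

Integrate by parts twice (u = s^2, dv = sin(2*s) ds).
An antiderivative is F(s) = -s**2*cos(2*s)/2 + s*sin(2*s)/2 + cos(2*s)/4.
Then F(pi/8) - F(0) = (sqrt(2)*(-pi**2 + 8*pi + 32)/256) - (1/4) = -1/4 - sqrt(2)*pi**2/256 + sqrt(2)*pi/32 + sqrt(2)/8.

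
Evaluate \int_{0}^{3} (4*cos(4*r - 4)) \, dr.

Let u = 4*r - 4, so du = 4 dr. When r = 0, u = -4; when r = 3, u = 8.
The integral becomes ∫ cos(u) du from -4 to 8, with antiderivative sin(u).
Back in r: F(r) = sin(4*r - 4).
Then F(3) - F(0) = (sin(8)) - (-sin(4)) = sin(4) + sin(8).

sin(4) + sin(8)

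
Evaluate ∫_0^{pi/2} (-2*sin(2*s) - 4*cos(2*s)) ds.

-2

An antiderivative is F(s) = -2*sin(2*s) + cos(2*s).
Then F(pi/2) - F(0) = (-1) - (1) = -2.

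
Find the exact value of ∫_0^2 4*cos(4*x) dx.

sin(8)

Let u = 4*x, so du = 4 dx. When x = 0, u = 0; when x = 2, u = 8.
The integral becomes ∫ cos(u) du from 0 to 8, with antiderivative sin(u).
Back in x: F(x) = sin(4*x).
Then F(2) - F(0) = (sin(8)) - (0) = sin(8).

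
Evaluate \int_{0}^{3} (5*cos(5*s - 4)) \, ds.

Let u = 5*s - 4, so du = 5 ds. When s = 0, u = -4; when s = 3, u = 11.
The integral becomes ∫ cos(u) du from -4 to 11, with antiderivative sin(u).
Back in s: F(s) = sin(5*s - 4).
Then F(3) - F(0) = (sin(11)) - (-sin(4)) = sin(11) + sin(4).

sin(11) + sin(4)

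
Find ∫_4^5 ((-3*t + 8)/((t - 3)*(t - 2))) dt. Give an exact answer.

log(2/9)

Factor the denominator: t**2 - 5*t + 6 = (t - 2)(t - 3).
Partial fractions: (-3*t + 8)/((t - 3)*(t - 2)) = -2/(t - 2) - 1/(t - 3).
An antiderivative is F(t) = -log(t - 3) - 2*log(t - 2).
Then F(5) - F(4) = (-log(18)) - (-log(4)) = log(2/9).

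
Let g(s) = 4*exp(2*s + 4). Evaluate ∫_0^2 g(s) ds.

Let u = 2*s + 4, so du = 2 ds. When s = 0, u = 4; when s = 2, u = 8.
The integral becomes 2·∫ exp(u) du from 4 to 8, with antiderivative 2*exp(u).
Back in s: F(s) = 2*exp(2*s + 4).
Then F(2) - F(0) = (2*exp(8)) - (2*exp(4)) = -2*(1 - exp(4))*exp(4).

-2*(1 - exp(4))*exp(4)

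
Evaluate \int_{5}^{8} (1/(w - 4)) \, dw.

log(4)

An antiderivative is F(w) = log(w - 4).
Then F(8) - F(5) = (log(4)) - (0) = log(4).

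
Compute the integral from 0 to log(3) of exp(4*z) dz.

Let u = exp(z), so du = exp(z) dz. When z = 0, u = 1; when z = log(3), u = 3.
The integral becomes ∫ u**3 du from 1 to 3, with antiderivative u**4/4.
Back in z: F(z) = exp(4*z)/4.
Then F(log(3)) - F(0) = (81/4) - (1/4) = 20.

20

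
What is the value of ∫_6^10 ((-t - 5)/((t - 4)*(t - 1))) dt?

log(3/25)

Factor the denominator: t**2 - 5*t + 4 = (t - 1)(t - 4).
Partial fractions: (-t - 5)/((t - 4)*(t - 1)) = 2/(t - 1) - 3/(t - 4).
An antiderivative is F(t) = -3*log(t - 4) + 2*log(t - 1).
Then F(10) - F(6) = (log(3/8)) - (log(25/8)) = log(3/25).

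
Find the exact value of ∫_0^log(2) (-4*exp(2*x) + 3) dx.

-6 + 3*log(2)

An antiderivative is F(x) = -2*exp(2*x) + 3*x.
Then F(log(2)) - F(0) = (-8 + log(8)) - (-2) = -6 + 3*log(2).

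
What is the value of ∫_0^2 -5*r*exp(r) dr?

-5*exp(2) - 5

Integrate by parts once (u = r, dv = -5*exp(r) dr).
An antiderivative is F(r) = (-5*r + 5)*exp(r).
Then F(2) - F(0) = (-5*exp(2)) - (5) = -5*exp(2) - 5.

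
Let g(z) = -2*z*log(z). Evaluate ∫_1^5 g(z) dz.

Integrate by parts once (u = ln z, dv = -2*z dz).
An antiderivative is F(z) = -z**2*(2*log(z) - 1)/2.
Then F(5) - F(1) = (25/2 - 25*log(5)) - (1/2) = 12 - 25*log(5).

12 - 25*log(5)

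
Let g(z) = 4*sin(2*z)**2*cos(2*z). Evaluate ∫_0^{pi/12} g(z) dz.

Let u = sin(2*z), so du = 2*cos(2*z) dz. When z = 0, u = 0; when z = pi/12, u = 1/2.
The integral becomes 2·∫ u**2 du from 0 to 1/2, with antiderivative 2*u**3/3.
Back in z: F(z) = 2*sin(2*z)**3/3.
Then F(pi/12) - F(0) = (1/12) - (0) = 1/12.

1/12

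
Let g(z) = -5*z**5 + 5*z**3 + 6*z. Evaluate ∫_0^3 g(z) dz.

By the power rule, an antiderivative is F(z) = -5*z**6/6 + 5*z**4/4 + 3*z**2.
Then F(3) - F(0) = (-1917/4) - (0) = -1917/4.

-1917/4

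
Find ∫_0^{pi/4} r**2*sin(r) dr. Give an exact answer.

Integrate by parts twice (u = r^2, dv = sin(r) dr).
An antiderivative is F(r) = -r**2*cos(r) + 2*r*sin(r) + 2*cos(r).
Then F(pi/4) - F(0) = (sqrt(2)*(-pi**2 + 8*pi + 32)/32) - (2) = -2 - sqrt(2)*pi**2/32 + sqrt(2)*pi/4 + sqrt(2).

-2 - sqrt(2)*pi**2/32 + sqrt(2)*pi/4 + sqrt(2)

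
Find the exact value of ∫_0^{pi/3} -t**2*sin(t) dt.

-sqrt(3)*pi/3 + pi**2/18 + 1

Integrate by parts twice (u = t^2, dv = -sin(t) dt).
An antiderivative is F(t) = t**2*cos(t) - 2*t*sin(t) - 2*cos(t).
Then F(pi/3) - F(0) = (-sqrt(3)*pi/3 - 1 + pi**2/18) - (-2) = -sqrt(3)*pi/3 + pi**2/18 + 1.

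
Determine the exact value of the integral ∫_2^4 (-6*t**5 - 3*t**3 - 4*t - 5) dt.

-4246

By the power rule, an antiderivative is F(t) = -t**6 - 3*t**4/4 - 2*t**2 - 5*t.
Then F(4) - F(2) = (-4340) - (-94) = -4246.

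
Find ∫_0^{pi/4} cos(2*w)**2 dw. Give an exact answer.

Use the identity cos^2(2*w) = (1 + cos(4*w))/2.
An antiderivative is F(w) = w/2 + sin(4*w)/8.
Then F(pi/4) - F(0) = (pi/8) - (0) = pi/8.

pi/8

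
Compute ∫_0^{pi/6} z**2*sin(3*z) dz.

Integrate by parts twice (u = z^2, dv = sin(3*z) dz).
An antiderivative is F(z) = -z**2*cos(3*z)/3 + 2*z*sin(3*z)/9 + 2*cos(3*z)/27.
Then F(pi/6) - F(0) = (pi/27) - (2/27) = -2/27 + pi/27.

-2/27 + pi/27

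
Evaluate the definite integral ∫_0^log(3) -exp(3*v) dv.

-26/3

An antiderivative is F(v) = -exp(3*v)/3.
Then F(log(3)) - F(0) = (-9) - (-1/3) = -26/3.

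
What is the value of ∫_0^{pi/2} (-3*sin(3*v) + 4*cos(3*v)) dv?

-7/3

An antiderivative is F(v) = 4*sin(3*v)/3 + cos(3*v).
Then F(pi/2) - F(0) = (-4/3) - (1) = -7/3.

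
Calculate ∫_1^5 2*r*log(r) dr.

-12 + 25*log(5)

Integrate by parts once (u = ln r, dv = 2*r dr).
An antiderivative is F(r) = r**2*(2*log(r) - 1)/2.
Then F(5) - F(1) = (-25/2 + 25*log(5)) - (-1/2) = -12 + 25*log(5).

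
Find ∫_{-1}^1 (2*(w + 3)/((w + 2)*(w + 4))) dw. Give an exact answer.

log(5)

Factor the denominator: w**2 + 6*w + 8 = (w + 4)(w + 2).
Partial fractions: 2*(w + 3)/((w + 2)*(w + 4)) = 1/(w + 4) + 1/(w + 2).
An antiderivative is F(w) = log(w + 2) + log(w + 4).
Then F(1) - F(-1) = (log(15)) - (log(3)) = log(5).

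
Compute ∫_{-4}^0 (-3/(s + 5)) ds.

An antiderivative is F(s) = -3*log(s + 5).
Then F(0) - F(-4) = (-3*log(5)) - (0) = -3*log(5).

-3*log(5)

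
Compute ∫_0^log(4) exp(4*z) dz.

255/4

Let u = exp(z), so du = exp(z) dz. When z = 0, u = 1; when z = log(4), u = 4.
The integral becomes ∫ u**3 du from 1 to 4, with antiderivative u**4/4.
Back in z: F(z) = exp(4*z)/4.
Then F(log(4)) - F(0) = (64) - (1/4) = 255/4.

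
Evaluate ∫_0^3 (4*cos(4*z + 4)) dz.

sin(16) - sin(4)

Let u = 4*z + 4, so du = 4 dz. When z = 0, u = 4; when z = 3, u = 16.
The integral becomes ∫ cos(u) du from 4 to 16, with antiderivative sin(u).
Back in z: F(z) = sin(4*z + 4).
Then F(3) - F(0) = (sin(16)) - (sin(4)) = sin(16) - sin(4).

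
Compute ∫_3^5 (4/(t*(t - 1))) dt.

-4*log(5) + 4*log(2) + 4*log(3)

Factor the denominator: t**2 - t = t(t - 1).
Partial fractions: 4/(t*(t - 1)) = -4/t + 4/(t - 1).
An antiderivative is F(t) = -4*log(t) + 4*log(t - 1).
Then F(5) - F(3) = (-4*log(5) + 8*log(2)) - (log(16/81)) = -4*log(5) + 4*log(2) + 4*log(3).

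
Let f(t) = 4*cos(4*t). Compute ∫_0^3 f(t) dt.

sin(12)

Let u = 4*t, so du = 4 dt. When t = 0, u = 0; when t = 3, u = 12.
The integral becomes ∫ cos(u) du from 0 to 12, with antiderivative sin(u).
Back in t: F(t) = sin(4*t).
Then F(3) - F(0) = (sin(12)) - (0) = sin(12).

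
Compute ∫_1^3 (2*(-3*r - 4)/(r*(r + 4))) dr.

-4*log(7) - 2*log(3) + 4*log(5)

Factor the denominator: r**2 + 4*r = (r + 4)r.
Partial fractions: 2*(-3*r - 4)/(r*(r + 4)) = -4/(r + 4) - 2/r.
An antiderivative is F(r) = -2*log(r) - 4*log(r + 4).
Then F(3) - F(1) = (-4*log(7) - 2*log(3)) - (-4*log(5)) = -4*log(7) - 2*log(3) + 4*log(5).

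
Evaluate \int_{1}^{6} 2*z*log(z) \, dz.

Integrate by parts once (u = ln z, dv = 2*z dz).
An antiderivative is F(z) = z**2*(2*log(z) - 1)/2.
Then F(6) - F(1) = (-18 + 36*log(2) + 36*log(3)) - (-1/2) = -35/2 + 36*log(2) + 36*log(3).

-35/2 + 36*log(2) + 36*log(3)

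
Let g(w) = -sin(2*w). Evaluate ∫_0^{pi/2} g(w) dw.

-1

An antiderivative is F(w) = cos(2*w)/2.
Then F(pi/2) - F(0) = (-1/2) - (1/2) = -1.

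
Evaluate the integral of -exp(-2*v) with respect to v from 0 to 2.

(1 - exp(4))*exp(-4)/2

An antiderivative is F(v) = exp(-2*v)/2.
Then F(2) - F(0) = (exp(-4)/2) - (1/2) = (1 - exp(4))*exp(-4)/2.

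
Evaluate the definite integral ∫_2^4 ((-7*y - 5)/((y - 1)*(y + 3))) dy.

Factor the denominator: y**2 + 2*y - 3 = (y + 3)(y - 1).
Partial fractions: (-7*y - 5)/((y - 1)*(y + 3)) = -4/(y + 3) - 3/(y - 1).
An antiderivative is F(y) = -3*log(y - 1) - 4*log(y + 3).
Then F(4) - F(2) = (-4*log(7) - 3*log(3)) - (-4*log(5)) = -4*log(7) - 3*log(3) + 4*log(5).

-4*log(7) - 3*log(3) + 4*log(5)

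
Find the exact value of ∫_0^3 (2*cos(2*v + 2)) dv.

Let u = 2*v + 2, so du = 2 dv. When v = 0, u = 2; when v = 3, u = 8.
The integral becomes ∫ cos(u) du from 2 to 8, with antiderivative sin(u).
Back in v: F(v) = sin(2*v + 2).
Then F(3) - F(0) = (sin(8)) - (sin(2)) = -sin(2) + sin(8).

-sin(2) + sin(8)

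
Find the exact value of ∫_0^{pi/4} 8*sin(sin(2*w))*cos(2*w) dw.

4 - 4*cos(1)

Let u = sin(2*w), so du = 2*cos(2*w) dw. When w = 0, u = 0; when w = pi/4, u = 1.
The integral becomes 4·∫ sin(u) du from 0 to 1, with antiderivative -4*cos(u).
Back in w: F(w) = -4*cos(sin(2*w)).
Then F(pi/4) - F(0) = (-4*cos(1)) - (-4) = 4 - 4*cos(1).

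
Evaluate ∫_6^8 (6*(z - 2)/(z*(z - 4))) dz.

Factor the denominator: z**2 - 4*z = z(z - 4).
Partial fractions: 6*(z - 2)/(z*(z - 4)) = 3/z + 3/(z - 4).
An antiderivative is F(z) = 3*log(z) + 3*log(z - 4).
Then F(8) - F(6) = (15*log(2)) - (3*log(3) + 6*log(2)) = -3*log(3) + 9*log(2).

-3*log(3) + 9*log(2)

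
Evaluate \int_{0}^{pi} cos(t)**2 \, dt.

Use the identity cos^2(t) = (1 + cos(2*t))/2.
An antiderivative is F(t) = t/2 + sin(2*t)/4.
Then F(pi) - F(0) = (pi/2) - (0) = pi/2.

pi/2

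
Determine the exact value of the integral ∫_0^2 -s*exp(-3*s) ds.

(7 - exp(6))*exp(-6)/9

Integrate by parts once (u = s, dv = -exp(-3*s) ds).
An antiderivative is F(s) = (3*s + 1)*exp(-3*s)/9.
Then F(2) - F(0) = (7*exp(-6)/9) - (1/9) = (7 - exp(6))*exp(-6)/9.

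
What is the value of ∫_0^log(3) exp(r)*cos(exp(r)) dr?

-sin(1) + sin(3)

Let u = exp(r), so du = exp(r) dr. When r = 0, u = 1; when r = log(3), u = 3.
The integral becomes ∫ cos(u) du from 1 to 3, with antiderivative sin(u).
Back in r: F(r) = sin(exp(r)).
Then F(log(3)) - F(0) = (sin(3)) - (sin(1)) = -sin(1) + sin(3).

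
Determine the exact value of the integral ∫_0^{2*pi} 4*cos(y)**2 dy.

Use the identity cos^2(y) = (1 + cos(2*y))/2.
An antiderivative is F(y) = 2*y + sin(2*y).
Then F(2*pi) - F(0) = (4*pi) - (0) = 4*pi.

4*pi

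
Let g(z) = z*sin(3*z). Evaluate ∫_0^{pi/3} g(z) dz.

Integrate by parts once (u = z, dv = sin(3*z) dz).
An antiderivative is F(z) = -z*cos(3*z)/3 + sin(3*z)/9.
Then F(pi/3) - F(0) = (pi/9) - (0) = pi/9.

pi/9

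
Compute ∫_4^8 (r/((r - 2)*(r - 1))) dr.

Factor the denominator: r**2 - 3*r + 2 = (r - 1)(r - 2).
Partial fractions: r/((r - 2)*(r - 1)) = -1/(r - 1) + 2/(r - 2).
An antiderivative is F(r) = 2*log(r - 2) - log(r - 1).
Then F(8) - F(4) = (log(36/7)) - (log(4/3)) = log(27/7).

log(27/7)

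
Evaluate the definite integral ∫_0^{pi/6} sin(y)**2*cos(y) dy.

Let u = sin(y), so du = cos(y) dy. When y = 0, u = 0; when y = pi/6, u = 1/2.
The integral becomes ∫ u**2 du from 0 to 1/2, with antiderivative u**3/3.
Back in y: F(y) = sin(y)**3/3.
Then F(pi/6) - F(0) = (1/24) - (0) = 1/24.

1/24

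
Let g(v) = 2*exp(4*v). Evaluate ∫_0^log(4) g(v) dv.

Let u = exp(v), so du = exp(v) dv. When v = 0, u = 1; when v = log(4), u = 4.
The integral becomes 2·∫ u**3 du from 1 to 4, with antiderivative u**4/2.
Back in v: F(v) = exp(4*v)/2.
Then F(log(4)) - F(0) = (128) - (1/2) = 255/2.

255/2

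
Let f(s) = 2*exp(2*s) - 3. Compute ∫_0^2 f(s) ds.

An antiderivative is F(s) = exp(2*s) - 3*s.
Then F(2) - F(0) = (-6 + exp(4)) - (1) = -7 + exp(4).

-7 + exp(4)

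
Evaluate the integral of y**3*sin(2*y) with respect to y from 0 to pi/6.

Integrate by parts 3 times (u = y^3, dv = sin(2*y) dy).
An antiderivative is F(y) = -y**3*cos(2*y)/2 + 3*y**2*sin(2*y)/4 + 3*y*cos(2*y)/4 - 3*sin(2*y)/8.
Then F(pi/6) - F(0) = (-3*sqrt(3)/16 - pi**3/864 + sqrt(3)*pi**2/96 + pi/16) - (0) = -3*sqrt(3)/16 - pi**3/864 + sqrt(3)*pi**2/96 + pi/16.

-3*sqrt(3)/16 - pi**3/864 + sqrt(3)*pi**2/96 + pi/16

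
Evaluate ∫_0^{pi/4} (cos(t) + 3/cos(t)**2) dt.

An antiderivative is F(t) = sin(t) + 3*tan(t).
Then F(pi/4) - F(0) = (sqrt(2)/2 + 3) - (0) = sqrt(2)/2 + 3.

sqrt(2)/2 + 3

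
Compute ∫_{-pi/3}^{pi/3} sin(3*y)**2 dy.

pi/3

Use the identity sin^2(3*y) = (1 - cos(6*y))/2.
An antiderivative is F(y) = y/2 - sin(6*y)/12.
Then F(pi/3) - F(-pi/3) = (pi/6) - (-pi/6) = pi/3.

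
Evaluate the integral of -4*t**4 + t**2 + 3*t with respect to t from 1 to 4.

-7749/10

By the power rule, an antiderivative is F(t) = -4*t**5/5 + t**3/3 + 3*t**2/2.
Then F(4) - F(1) = (-11608/15) - (31/30) = -7749/10.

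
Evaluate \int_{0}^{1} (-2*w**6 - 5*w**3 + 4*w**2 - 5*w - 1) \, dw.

By the power rule, an antiderivative is F(w) = -2*w**7/7 - 5*w**4/4 + 4*w**3/3 - 5*w**2/2 - w.
Then F(1) - F(0) = (-311/84) - (0) = -311/84.

-311/84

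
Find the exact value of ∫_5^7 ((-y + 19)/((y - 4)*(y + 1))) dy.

-8*log(2) + 7*log(3)

Factor the denominator: y**2 - 3*y - 4 = (y + 1)(y - 4).
Partial fractions: (-y + 19)/((y - 4)*(y + 1)) = -4/(y + 1) + 3/(y - 4).
An antiderivative is F(y) = 3*log(y - 4) - 4*log(y + 1).
Then F(7) - F(5) = (-12*log(2) + 3*log(3)) - (-4*log(3) - 4*log(2)) = -8*log(2) + 7*log(3).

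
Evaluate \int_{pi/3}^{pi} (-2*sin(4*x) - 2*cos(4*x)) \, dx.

An antiderivative is F(x) = -sin(4*x)/2 + cos(4*x)/2.
Then F(pi) - F(pi/3) = (1/2) - (-1/4 + sqrt(3)/4) = 3/4 - sqrt(3)/4.

3/4 - sqrt(3)/4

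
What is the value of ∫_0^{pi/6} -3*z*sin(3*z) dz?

Integrate by parts once (u = z, dv = -3*sin(3*z) dz).
An antiderivative is F(z) = z*cos(3*z) - sin(3*z)/3.
Then F(pi/6) - F(0) = (-1/3) - (0) = -1/3.

-1/3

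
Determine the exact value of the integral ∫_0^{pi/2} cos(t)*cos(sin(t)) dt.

Let u = sin(t), so du = cos(t) dt. When t = 0, u = 0; when t = pi/2, u = 1.
The integral becomes ∫ cos(u) du from 0 to 1, with antiderivative sin(u).
Back in t: F(t) = sin(sin(t)).
Then F(pi/2) - F(0) = (sin(1)) - (0) = sin(1).

sin(1)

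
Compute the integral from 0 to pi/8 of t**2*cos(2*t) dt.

Integrate by parts twice (u = t^2, dv = cos(2*t) dt).
An antiderivative is F(t) = t**2*sin(2*t)/2 + t*cos(2*t)/2 - sin(2*t)/4.
Then F(pi/8) - F(0) = (sqrt(2)*(-32 + pi**2 + 8*pi)/256) - (0) = sqrt(2)*(-32 + pi**2 + 8*pi)/256.

sqrt(2)*(-32 + pi**2 + 8*pi)/256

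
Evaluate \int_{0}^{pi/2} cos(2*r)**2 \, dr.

Use the identity cos^2(2*r) = (1 + cos(4*r))/2.
An antiderivative is F(r) = r/2 + sin(4*r)/8.
Then F(pi/2) - F(0) = (pi/4) - (0) = pi/4.

pi/4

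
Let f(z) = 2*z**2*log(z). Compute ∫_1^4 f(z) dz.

-14 + 256*log(2)/3

Integrate by parts once (u = ln z, dv = 2*z**2 dz).
An antiderivative is F(z) = 2*z**3*(3*log(z) - 1)/9.
Then F(4) - F(1) = (-128/9 + 256*log(2)/3) - (-2/9) = -14 + 256*log(2)/3.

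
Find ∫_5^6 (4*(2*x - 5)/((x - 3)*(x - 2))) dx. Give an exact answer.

log(16)

Factor the denominator: x**2 - 5*x + 6 = (x - 2)(x - 3).
Partial fractions: 4*(2*x - 5)/((x - 3)*(x - 2)) = 4/(x - 2) + 4/(x - 3).
An antiderivative is F(x) = 4*log(x - 3) + 4*log(x - 2).
Then F(6) - F(5) = (4*log(3) + 8*log(2)) - (4*log(2) + 4*log(3)) = log(16).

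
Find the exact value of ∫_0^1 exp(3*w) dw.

An antiderivative is F(w) = exp(3*w)/3.
Then F(1) - F(0) = (exp(3)/3) - (1/3) = -1/3 + exp(3)/3.

-1/3 + exp(3)/3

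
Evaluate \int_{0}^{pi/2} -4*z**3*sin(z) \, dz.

Integrate by parts 3 times (u = z^3, dv = -4*sin(z) dz).
An antiderivative is F(z) = 4*z**3*cos(z) - 12*z**2*sin(z) - 24*z*cos(z) + 24*sin(z).
Then F(pi/2) - F(0) = (24 - 3*pi**2) - (0) = 24 - 3*pi**2.

24 - 3*pi**2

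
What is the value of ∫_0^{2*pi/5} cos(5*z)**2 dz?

pi/5

Use the identity cos^2(5*z) = (1 + cos(10*z))/2.
An antiderivative is F(z) = z/2 + sin(10*z)/20.
Then F(2*pi/5) - F(0) = (pi/5) - (0) = pi/5.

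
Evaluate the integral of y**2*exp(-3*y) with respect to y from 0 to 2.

Integrate by parts twice (u = y^2, dv = exp(-3*y) dy).
An antiderivative is F(y) = (-9*y**2 - 6*y - 2)*exp(-3*y)/27.
Then F(2) - F(0) = (-50*exp(-6)/27) - (-2/27) = 2/27 - 50*exp(-6)/27.

2/27 - 50*exp(-6)/27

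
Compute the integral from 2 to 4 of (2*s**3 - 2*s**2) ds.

248/3

By the power rule, an antiderivative is F(s) = s**4/2 - 2*s**3/3.
Then F(4) - F(2) = (256/3) - (8/3) = 248/3.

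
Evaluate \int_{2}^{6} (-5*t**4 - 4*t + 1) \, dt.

By the power rule, an antiderivative is F(t) = -t**5 - 2*t**2 + t.
Then F(6) - F(2) = (-7842) - (-38) = -7804.

-7804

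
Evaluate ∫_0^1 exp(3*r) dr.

An antiderivative is F(r) = exp(3*r)/3.
Then F(1) - F(0) = (exp(3)/3) - (1/3) = -1/3 + exp(3)/3.

-1/3 + exp(3)/3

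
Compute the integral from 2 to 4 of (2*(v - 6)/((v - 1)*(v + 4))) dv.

-6*log(3) + 8*log(2)

Factor the denominator: v**2 + 3*v - 4 = (v + 4)(v - 1).
Partial fractions: 2*(v - 6)/((v - 1)*(v + 4)) = 4/(v + 4) - 2/(v - 1).
An antiderivative is F(v) = -2*log(v - 1) + 4*log(v + 4).
Then F(4) - F(2) = (-2*log(3) + 12*log(2)) - (4*log(2) + 4*log(3)) = -6*log(3) + 8*log(2).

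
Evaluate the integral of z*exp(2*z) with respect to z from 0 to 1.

1/4 + exp(2)/4

Integrate by parts once (u = z, dv = exp(2*z) dz).
An antiderivative is F(z) = (2*z - 1)*exp(2*z)/4.
Then F(1) - F(0) = (exp(2)/4) - (-1/4) = 1/4 + exp(2)/4.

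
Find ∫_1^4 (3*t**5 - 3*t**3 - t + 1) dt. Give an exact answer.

7407/4

By the power rule, an antiderivative is F(t) = t**6/2 - 3*t**4/4 - t**2/2 + t.
Then F(4) - F(1) = (1852) - (1/4) = 7407/4.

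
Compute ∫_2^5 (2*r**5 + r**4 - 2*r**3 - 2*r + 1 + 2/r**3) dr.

By the power rule, an antiderivative is F(r) = r**6/3 + r**5/5 - r**4/2 - r**2 + r - 1/r**2.
Then F(5) - F(2) = (825119/150) - (1049/60) = 548331/100.

548331/100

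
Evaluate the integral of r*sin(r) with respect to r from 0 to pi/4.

Integrate by parts once (u = r, dv = sin(r) dr).
An antiderivative is F(r) = -r*cos(r) + sin(r).
Then F(pi/4) - F(0) = (sqrt(2)*(4 - pi)/8) - (0) = sqrt(2)*(4 - pi)/8.

sqrt(2)*(4 - pi)/8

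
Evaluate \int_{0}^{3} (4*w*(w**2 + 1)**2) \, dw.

Let u = w**2 + 1, so du = 2*w dw. When w = 0, u = 1; when w = 3, u = 10.
The integral becomes 2·∫ u**2 du from 1 to 10, with antiderivative 2*u**3/3.
Back in w: F(w) = 2*(w**2 + 1)**3/3.
Then F(3) - F(0) = (2000/3) - (2/3) = 666.

666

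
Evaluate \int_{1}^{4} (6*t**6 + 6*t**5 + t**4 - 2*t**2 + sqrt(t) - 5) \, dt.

1920433/105

By the power rule, an antiderivative is F(t) = 6*t**7/7 + t**6 + t**5/5 + 2*t**(3/2)/3 - 2*t**3/3 - 5*t.
Then F(4) - F(1) = (1920124/105) - (-103/35) = 1920433/105.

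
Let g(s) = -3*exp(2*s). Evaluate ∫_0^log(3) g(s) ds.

-12

An antiderivative is F(s) = -3*exp(2*s)/2.
Then F(log(3)) - F(0) = (-27/2) - (-3/2) = -12.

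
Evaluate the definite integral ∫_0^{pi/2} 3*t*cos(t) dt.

Integrate by parts once (u = t, dv = 3*cos(t) dt).
An antiderivative is F(t) = 3*t*sin(t) + 3*cos(t).
Then F(pi/2) - F(0) = (3*pi/2) - (3) = -3 + 3*pi/2.

-3 + 3*pi/2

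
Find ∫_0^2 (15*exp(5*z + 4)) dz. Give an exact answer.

Let u = 5*z + 4, so du = 5 dz. When z = 0, u = 4; when z = 2, u = 14.
The integral becomes 3·∫ exp(u) du from 4 to 14, with antiderivative 3*exp(u).
Back in z: F(z) = 3*exp(5*z + 4).
Then F(2) - F(0) = (3*exp(14)) - (3*exp(4)) = -3*(1 - exp(10))*exp(4).

-3*(1 - exp(10))*exp(4)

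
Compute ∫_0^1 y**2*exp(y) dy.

Integrate by parts twice (u = y^2, dv = exp(y) dy).
An antiderivative is F(y) = (y**2 - 2*y + 2)*exp(y).
Then F(1) - F(0) = (E) - (2) = -2 + E.

-2 + E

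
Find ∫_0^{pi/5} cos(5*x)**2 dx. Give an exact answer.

pi/10

Use the identity cos^2(5*x) = (1 + cos(10*x))/2.
An antiderivative is F(x) = x/2 + sin(10*x)/20.
Then F(pi/5) - F(0) = (pi/10) - (0) = pi/10.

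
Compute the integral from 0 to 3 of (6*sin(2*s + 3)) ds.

Let u = 2*s + 3, so du = 2 ds. When s = 0, u = 3; when s = 3, u = 9.
The integral becomes 3·∫ sin(u) du from 3 to 9, with antiderivative -3*cos(u).
Back in s: F(s) = -3*cos(2*s + 3).
Then F(3) - F(0) = (-3*cos(9)) - (-3*cos(3)) = 3*cos(3) - 3*cos(9).

3*cos(3) - 3*cos(9)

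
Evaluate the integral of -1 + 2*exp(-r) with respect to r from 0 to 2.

An antiderivative is F(r) = -r - 2*exp(-r).
Then F(2) - F(0) = (-2 - 2*exp(-2)) - (-2) = -2*exp(-2).

-2*exp(-2)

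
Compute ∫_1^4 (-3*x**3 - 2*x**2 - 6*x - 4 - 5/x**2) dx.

By the power rule, an antiderivative is F(x) = -3*x**4/4 - 2*x**3/3 - 3*x**2 - 4*x + 5/x.
Then F(4) - F(1) = (-3569/12) - (-41/12) = -294.

-294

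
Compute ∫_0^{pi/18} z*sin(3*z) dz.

Integrate by parts once (u = z, dv = sin(3*z) dz).
An antiderivative is F(z) = -z*cos(3*z)/3 + sin(3*z)/9.
Then F(pi/18) - F(0) = (-sqrt(3)*pi/108 + 1/18) - (0) = -sqrt(3)*pi/108 + 1/18.

-sqrt(3)*pi/108 + 1/18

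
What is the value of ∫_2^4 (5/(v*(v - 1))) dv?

Factor the denominator: v**2 - v = v(v - 1).
Partial fractions: 5/(v*(v - 1)) = -5/v + 5/(v - 1).
An antiderivative is F(v) = -5*log(v) + 5*log(v - 1).
Then F(4) - F(2) = (-10*log(2) + 5*log(3)) - (-log(32)) = -5*log(2) + 5*log(3).

-5*log(2) + 5*log(3)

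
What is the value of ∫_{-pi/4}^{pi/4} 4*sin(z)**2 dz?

-2 + pi

Use the identity sin^2(z) = (1 - cos(2*z))/2.
An antiderivative is F(z) = 2*z - sin(2*z).
Then F(pi/4) - F(-pi/4) = (-1 + pi/2) - (1 - pi/2) = -2 + pi.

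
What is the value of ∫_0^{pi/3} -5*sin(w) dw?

-5/2

An antiderivative is F(w) = 5*cos(w).
Then F(pi/3) - F(0) = (5/2) - (5) = -5/2.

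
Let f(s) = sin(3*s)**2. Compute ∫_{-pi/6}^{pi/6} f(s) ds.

pi/6

Use the identity sin^2(3*s) = (1 - cos(6*s))/2.
An antiderivative is F(s) = s/2 - sin(6*s)/12.
Then F(pi/6) - F(-pi/6) = (pi/12) - (-pi/12) = pi/6.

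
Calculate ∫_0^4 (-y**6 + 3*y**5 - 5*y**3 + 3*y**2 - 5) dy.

-3980/7

By the power rule, an antiderivative is F(y) = -y**7/7 + y**6/2 - 5*y**4/4 + y**3 - 5*y.
Then F(4) - F(0) = (-3980/7) - (0) = -3980/7.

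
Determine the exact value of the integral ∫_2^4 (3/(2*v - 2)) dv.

An antiderivative is F(v) = 3*log(2*v - 2)/2.
Then F(4) - F(2) = (3*log(6)/2) - (3*log(2)/2) = 3*log(3)/2.

3*log(3)/2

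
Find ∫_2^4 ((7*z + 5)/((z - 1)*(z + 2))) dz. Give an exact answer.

Factor the denominator: z**2 + z - 2 = (z + 2)(z - 1).
Partial fractions: (7*z + 5)/((z - 1)*(z + 2)) = 3/(z + 2) + 4/(z - 1).
An antiderivative is F(z) = 4*log(z - 1) + 3*log(z + 2).
Then F(4) - F(2) = (3*log(2) + 7*log(3)) - (log(64)) = -3*log(2) + 7*log(3).

-3*log(2) + 7*log(3)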